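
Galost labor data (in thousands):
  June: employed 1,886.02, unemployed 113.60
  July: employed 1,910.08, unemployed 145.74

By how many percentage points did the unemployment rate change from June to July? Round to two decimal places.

June: labor force = 1,886.02 + 113.60 = 1,999.62; u = 113.60/1,999.62 = 5.68%.
July: labor force = 1,910.08 + 145.74 = 2,055.82; u = 145.74/2,055.82 = 7.09%.
Change = 7.09% − 5.68% = +1.41 pp.

The unemployment rate changed by +1.41 percentage points.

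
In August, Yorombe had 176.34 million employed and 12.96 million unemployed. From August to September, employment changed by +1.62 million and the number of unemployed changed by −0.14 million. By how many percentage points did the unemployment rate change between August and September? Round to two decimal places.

August: labor force = 176.34 + 12.96 = 189.30; u = 12.96/189.30 = 6.85%.
September: labor force = 177.96 + 12.82 = 190.78; u = 12.82/190.78 = 6.72%.
Change = 6.72% − 6.85% = −0.13 pp.

The unemployment rate changed by −0.13 percentage points.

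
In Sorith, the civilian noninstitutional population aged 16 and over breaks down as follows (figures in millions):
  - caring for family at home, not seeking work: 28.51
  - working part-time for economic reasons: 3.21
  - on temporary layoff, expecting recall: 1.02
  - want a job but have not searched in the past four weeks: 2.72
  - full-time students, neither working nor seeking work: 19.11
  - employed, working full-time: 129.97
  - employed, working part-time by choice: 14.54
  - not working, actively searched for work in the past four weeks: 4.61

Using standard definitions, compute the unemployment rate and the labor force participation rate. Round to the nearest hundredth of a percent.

Employed = 3.21 + 129.97 + 14.54 = 147.72 million (anyone who worked, including part-time for economic reasons, counts as employed).
Unemployed = 1.02 + 4.61 = 5.63 million (jobless and actively searching, or on temporary layoff).
Labor force = 147.72 + 5.63 = 153.35 million.
Not in labor force = 28.51 + 2.72 + 19.11 = 50.34 million (those not working and not actively searching are outside the labor force — including those who want a job but have given up searching).
Civilian working-age population = 153.35 + 50.34 = 203.69 million.
Unemployment rate = 5.63 / 153.35 = 3.67%.
Labor force participation rate = 153.35 / 203.69 = 75.29%.

Unemployment rate ≈ 3.67%; labor force participation rate ≈ 75.29%.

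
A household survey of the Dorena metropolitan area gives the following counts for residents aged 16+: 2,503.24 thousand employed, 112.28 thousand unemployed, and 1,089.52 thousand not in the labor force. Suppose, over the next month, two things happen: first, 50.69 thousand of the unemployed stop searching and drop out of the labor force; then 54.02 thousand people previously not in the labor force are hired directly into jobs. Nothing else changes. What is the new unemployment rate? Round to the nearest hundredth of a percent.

Initially, labor force = 2,503.24 + 112.28 = 2,615.52 thousand, so u = 112.28/2,615.52 = 4.29%.
After the first change, unemployed and labor force both fall by 50.69 → E = 2,503.24, U = 61.59, labor force = 2,564.83 thousand.
After the second change, employed and labor force both rise by 54.02; unemployed unchanged → E = 2,557.26, U = 61.59, labor force = 2,618.85 thousand.
New unemployment rate = 61.59 / 2,618.85 = 2.35%.

New unemployment rate ≈ 2.35%.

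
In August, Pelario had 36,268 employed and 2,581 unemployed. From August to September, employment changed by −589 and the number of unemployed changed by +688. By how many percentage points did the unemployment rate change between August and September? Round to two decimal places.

August: labor force = 36,268 + 2,581 = 38,849; u = 2,581/38,849 = 6.64%.
September: labor force = 35,679 + 3,269 = 38,948; u = 3,269/38,948 = 8.39%.
Change = 8.39% − 6.64% = +1.75 pp.

The unemployment rate changed by +1.75 percentage points.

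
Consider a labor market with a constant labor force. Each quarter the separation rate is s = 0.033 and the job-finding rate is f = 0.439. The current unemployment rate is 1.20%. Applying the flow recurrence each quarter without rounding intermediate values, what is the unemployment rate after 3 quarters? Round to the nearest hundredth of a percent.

Unemployment rate after three quarters ≈ 6.14%.

With a fixed labor force, u_{t+1} = u_t + s·(1−u_t) − f·u_t = u_t·(1−s−f) + s.
Here 1−s−f = 0.528 and s = 0.033.
u_1 = 0.012000 × 0.528 + 0.033 = 0.039336.
u_2 = 0.039336 × 0.528 + 0.033 = 0.053769.
u_3 = 0.053769 × 0.528 + 0.033 = 0.061390.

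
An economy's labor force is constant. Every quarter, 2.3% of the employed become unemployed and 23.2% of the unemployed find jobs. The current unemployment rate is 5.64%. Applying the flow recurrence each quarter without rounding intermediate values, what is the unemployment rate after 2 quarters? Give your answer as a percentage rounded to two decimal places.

With a fixed labor force, u_{t+1} = u_t + s·(1−u_t) − f·u_t = u_t·(1−s−f) + s.
Here 1−s−f = 0.745 and s = 0.023.
u_1 = 0.056400 × 0.745 + 0.023 = 0.065018.
u_2 = 0.065018 × 0.745 + 0.023 = 0.071438.

Unemployment rate after two quarters ≈ 7.14%.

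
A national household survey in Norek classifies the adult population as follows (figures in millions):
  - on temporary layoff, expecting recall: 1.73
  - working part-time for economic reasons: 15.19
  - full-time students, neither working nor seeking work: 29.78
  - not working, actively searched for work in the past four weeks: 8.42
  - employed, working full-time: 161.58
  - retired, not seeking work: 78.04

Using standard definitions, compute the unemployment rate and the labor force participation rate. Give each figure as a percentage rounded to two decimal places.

Employed = 15.19 + 161.58 = 176.77 million (anyone who worked, including part-time for economic reasons, counts as employed).
Unemployed = 1.73 + 8.42 = 10.15 million (jobless and actively searching, or on temporary layoff).
Labor force = 176.77 + 10.15 = 186.92 million.
Not in labor force = 29.78 + 78.04 = 107.82 million (those not working and not actively searching are outside the labor force).
Civilian working-age population = 186.92 + 107.82 = 294.74 million.
Unemployment rate = 10.15 / 186.92 = 5.43%.
Labor force participation rate = 186.92 / 294.74 = 63.42%.

Unemployment rate ≈ 5.43%; labor force participation rate ≈ 63.42%.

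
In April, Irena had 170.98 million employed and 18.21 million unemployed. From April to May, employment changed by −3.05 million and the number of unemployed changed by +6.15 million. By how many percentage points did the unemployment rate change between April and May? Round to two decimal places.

The unemployment rate changed by +3.04 percentage points.

April: labor force = 170.98 + 18.21 = 189.19; u = 18.21/189.19 = 9.63%.
May: labor force = 167.93 + 24.36 = 192.29; u = 24.36/192.29 = 12.67%.
Change = 12.67% − 9.63% = +3.04 pp.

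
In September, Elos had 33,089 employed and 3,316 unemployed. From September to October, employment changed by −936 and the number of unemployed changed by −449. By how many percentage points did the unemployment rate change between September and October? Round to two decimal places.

The unemployment rate changed by −0.92 percentage points.

September: labor force = 33,089 + 3,316 = 36,405; u = 3,316/36,405 = 9.11%.
October: labor force = 32,153 + 2,867 = 35,020; u = 2,867/35,020 = 8.19%.
Change = 8.19% − 9.11% = −0.92 pp.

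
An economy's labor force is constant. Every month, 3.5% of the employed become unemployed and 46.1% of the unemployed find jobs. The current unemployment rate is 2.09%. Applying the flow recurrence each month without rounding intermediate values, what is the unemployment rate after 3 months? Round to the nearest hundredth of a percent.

Unemployment rate after three months ≈ 6.42%.

With a fixed labor force, u_{t+1} = u_t + s·(1−u_t) − f·u_t = u_t·(1−s−f) + s.
Here 1−s−f = 0.504 and s = 0.035.
u_1 = 0.020900 × 0.504 + 0.035 = 0.045534.
u_2 = 0.045534 × 0.504 + 0.035 = 0.057949.
u_3 = 0.057949 × 0.504 + 0.035 = 0.064206.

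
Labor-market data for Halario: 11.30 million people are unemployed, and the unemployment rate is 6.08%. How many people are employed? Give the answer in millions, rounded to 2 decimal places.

About 174.56 million are employed.

Labor force = U / u = 11.30 / 0.0608 ≈ 185.86 million.
Employed = labor force − unemployed = 185.86 − 11.30 = 174.56 million.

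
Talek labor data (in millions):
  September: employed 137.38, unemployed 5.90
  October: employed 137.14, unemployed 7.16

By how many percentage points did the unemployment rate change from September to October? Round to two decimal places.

The unemployment rate changed by +0.84 percentage points.

September: labor force = 137.38 + 5.90 = 143.28; u = 5.90/143.28 = 4.12%.
October: labor force = 137.14 + 7.16 = 144.30; u = 7.16/144.30 = 4.96%.
Change = 4.96% − 4.12% = +0.84 pp.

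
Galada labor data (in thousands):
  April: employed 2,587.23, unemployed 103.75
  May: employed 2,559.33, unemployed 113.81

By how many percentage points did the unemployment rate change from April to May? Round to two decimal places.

The unemployment rate changed by +0.40 percentage points.

April: labor force = 2,587.23 + 103.75 = 2,690.98; u = 103.75/2,690.98 = 3.86%.
May: labor force = 2,559.33 + 113.81 = 2,673.14; u = 113.81/2,673.14 = 4.26%.
Change = 4.26% − 3.86% = +0.40 pp.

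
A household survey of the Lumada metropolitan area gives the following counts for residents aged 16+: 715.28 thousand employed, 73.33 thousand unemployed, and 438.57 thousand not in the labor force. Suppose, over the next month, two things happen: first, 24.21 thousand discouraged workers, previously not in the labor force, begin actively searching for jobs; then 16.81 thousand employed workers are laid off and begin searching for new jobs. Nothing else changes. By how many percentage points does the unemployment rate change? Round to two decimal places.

Initially, labor force = 715.28 + 73.33 = 788.61 thousand, so u = 73.33/788.61 = 9.30%.
After the first change, unemployed and labor force both rise by 24.21 → E = 715.28, U = 97.54, labor force = 812.82 thousand.
After the second change, employed falls and unemployed rises by 16.81; labor force unchanged → E = 698.47, U = 114.35, labor force = 812.82 thousand.
New unemployment rate = 114.35 / 812.82 = 14.07%.
Change = 14.07% − 9.30% = +4.77 percentage points.

The unemployment rate changes by +4.77 percentage points.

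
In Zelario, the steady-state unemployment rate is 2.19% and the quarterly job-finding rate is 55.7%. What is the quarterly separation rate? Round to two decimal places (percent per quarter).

From u* = s/(s+f): s = u·f/(1−u).
s = 0.0219 × 55.7 / (1 − 0.0219) = 1.2198 / 0.9781 ≈ 1.25% per quarter.

Separation rate ≈ 1.25% per quarter.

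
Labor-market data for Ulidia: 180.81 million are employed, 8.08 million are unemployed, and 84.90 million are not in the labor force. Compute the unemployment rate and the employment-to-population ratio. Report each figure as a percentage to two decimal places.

Labor force = employed + unemployed = 180.81 + 8.08 = 188.89 million.
Working-age population = 188.89 + 84.90 = 273.79 million.
Unemployment rate = 8.08 / 188.89 = 4.28%.
Employment-population ratio = 180.81 / 273.79 = 66.04%.

Unemployment rate ≈ 4.28%; employment-population ratio ≈ 66.04%.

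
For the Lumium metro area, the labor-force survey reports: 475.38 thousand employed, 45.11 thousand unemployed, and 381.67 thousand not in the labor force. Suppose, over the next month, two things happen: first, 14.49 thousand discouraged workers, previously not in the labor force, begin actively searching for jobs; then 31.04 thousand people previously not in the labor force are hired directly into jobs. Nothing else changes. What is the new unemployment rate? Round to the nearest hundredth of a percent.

Initially, labor force = 475.38 + 45.11 = 520.49 thousand, so u = 45.11/520.49 = 8.67%.
After the first change, unemployed and labor force both rise by 14.49 → E = 475.38, U = 59.60, labor force = 534.98 thousand.
After the second change, employed and labor force both rise by 31.04; unemployed unchanged → E = 506.42, U = 59.60, labor force = 566.02 thousand.
New unemployment rate = 59.60 / 566.02 = 10.53%.

New unemployment rate ≈ 10.53%.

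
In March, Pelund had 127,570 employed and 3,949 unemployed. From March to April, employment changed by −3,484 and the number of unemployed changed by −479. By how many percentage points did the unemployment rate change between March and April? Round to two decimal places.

March: labor force = 127,570 + 3,949 = 131,519; u = 3,949/131,519 = 3.00%.
April: labor force = 124,086 + 3,470 = 127,556; u = 3,470/127,556 = 2.72%.
Change = 2.72% − 3.00% = −0.28 pp.

The unemployment rate changed by −0.28 percentage points.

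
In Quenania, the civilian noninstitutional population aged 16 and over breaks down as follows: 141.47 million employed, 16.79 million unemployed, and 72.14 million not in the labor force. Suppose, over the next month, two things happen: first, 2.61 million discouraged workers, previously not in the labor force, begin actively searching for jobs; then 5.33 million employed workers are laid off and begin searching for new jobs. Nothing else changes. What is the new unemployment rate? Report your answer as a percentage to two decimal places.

New unemployment rate ≈ 15.37%.

Initially, labor force = 141.47 + 16.79 = 158.26 million, so u = 16.79/158.26 = 10.61%.
After the first change, unemployed and labor force both rise by 2.61 → E = 141.47, U = 19.40, labor force = 160.87 million.
After the second change, employed falls and unemployed rises by 5.33; labor force unchanged → E = 136.14, U = 24.73, labor force = 160.87 million.
New unemployment rate = 24.73 / 160.87 = 15.37%.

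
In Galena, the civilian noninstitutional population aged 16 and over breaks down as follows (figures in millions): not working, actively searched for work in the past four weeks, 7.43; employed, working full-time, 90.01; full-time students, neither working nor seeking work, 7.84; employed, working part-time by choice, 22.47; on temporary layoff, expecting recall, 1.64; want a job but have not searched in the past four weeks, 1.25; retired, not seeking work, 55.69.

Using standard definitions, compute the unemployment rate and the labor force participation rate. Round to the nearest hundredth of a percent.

Unemployment rate ≈ 7.46%; labor force participation rate ≈ 65.23%.

Employed = 90.01 + 22.47 = 112.48 million.
Unemployed = 7.43 + 1.64 = 9.07 million (jobless and actively searching, or on temporary layoff).
Labor force = 112.48 + 9.07 = 121.55 million.
Not in labor force = 7.84 + 1.25 + 55.69 = 64.78 million (those not working and not actively searching are outside the labor force — including those who want a job but have given up searching).
Civilian working-age population = 121.55 + 64.78 = 186.33 million.
Unemployment rate = 9.07 / 121.55 = 7.46%.
Labor force participation rate = 121.55 / 186.33 = 65.23%.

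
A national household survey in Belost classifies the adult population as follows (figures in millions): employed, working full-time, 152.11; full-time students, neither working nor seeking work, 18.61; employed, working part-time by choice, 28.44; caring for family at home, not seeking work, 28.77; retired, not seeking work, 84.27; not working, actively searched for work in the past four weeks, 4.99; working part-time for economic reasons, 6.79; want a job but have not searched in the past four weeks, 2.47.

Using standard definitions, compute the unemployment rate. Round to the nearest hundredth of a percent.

Unemployment rate ≈ 2.59%.

Employed = 152.11 + 28.44 + 6.79 = 187.34 million (anyone who worked, including part-time for economic reasons, counts as employed).
Unemployed = 4.99 million.
Labor force = 187.34 + 4.99 = 192.33 million.
Unemployment rate = 4.99 / 192.33 = 2.59%.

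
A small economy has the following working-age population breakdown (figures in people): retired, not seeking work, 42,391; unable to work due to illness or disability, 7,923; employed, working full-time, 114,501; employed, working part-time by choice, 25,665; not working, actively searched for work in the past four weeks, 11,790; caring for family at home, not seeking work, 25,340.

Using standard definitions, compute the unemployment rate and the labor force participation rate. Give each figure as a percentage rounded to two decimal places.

Unemployment rate ≈ 7.76%; labor force participation rate ≈ 66.76%.

Employed = 114,501 + 25,665 = 140,166.
Unemployed = 11,790.
Labor force = 140,166 + 11,790 = 151,956.
Not in labor force = 42,391 + 7,923 + 25,340 = 75,654 (those not working and not actively searching are outside the labor force).
Civilian working-age population = 151,956 + 75,654 = 227,610.
Unemployment rate = 11,790 / 151,956 = 7.76%.
Labor force participation rate = 151,956 / 227,610 = 66.76%.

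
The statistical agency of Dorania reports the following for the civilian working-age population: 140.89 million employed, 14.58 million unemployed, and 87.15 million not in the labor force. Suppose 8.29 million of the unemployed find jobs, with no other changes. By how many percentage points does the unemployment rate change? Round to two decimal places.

The unemployment rate changes by −5.33 percentage points.

Initially, labor force = 140.89 + 14.58 = 155.47 million, so u = 14.58/155.47 = 9.38%.
After the change, unemployed falls and employed rises by 8.29; labor force unchanged → E = 149.18, U = 6.29, labor force = 155.47 million.
New unemployment rate = 6.29 / 155.47 = 4.05%.
Change = 4.05% − 9.38% = −5.33 percentage points.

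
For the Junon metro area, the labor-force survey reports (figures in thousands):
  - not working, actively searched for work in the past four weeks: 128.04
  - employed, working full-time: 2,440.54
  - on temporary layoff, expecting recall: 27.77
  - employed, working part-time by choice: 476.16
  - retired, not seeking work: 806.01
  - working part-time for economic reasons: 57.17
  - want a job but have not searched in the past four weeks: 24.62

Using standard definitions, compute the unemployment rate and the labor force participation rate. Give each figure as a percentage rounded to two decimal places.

Unemployment rate ≈ 4.98%; labor force participation rate ≈ 79.03%.

Employed = 2,440.54 + 476.16 + 57.17 = 2,973.87 thousand (anyone who worked, including part-time for economic reasons, counts as employed).
Unemployed = 128.04 + 27.77 = 155.81 thousand (jobless and actively searching, or on temporary layoff).
Labor force = 2,973.87 + 155.81 = 3,129.68 thousand.
Not in labor force = 806.01 + 24.62 = 830.63 thousand (those not working and not actively searching are outside the labor force — including those who want a job but have given up searching).
Civilian working-age population = 3,129.68 + 830.63 = 3,960.31 thousand.
Unemployment rate = 155.81 / 3,129.68 = 4.98%.
Labor force participation rate = 3,129.68 / 3,960.31 = 79.03%.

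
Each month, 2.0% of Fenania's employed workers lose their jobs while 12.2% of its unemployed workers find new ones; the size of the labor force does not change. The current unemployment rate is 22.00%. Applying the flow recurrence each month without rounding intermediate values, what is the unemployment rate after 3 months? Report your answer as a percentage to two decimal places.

With a fixed labor force, u_{t+1} = u_t + s·(1−u_t) − f·u_t = u_t·(1−s−f) + s.
Here 1−s−f = 0.858 and s = 0.020.
u_1 = 0.220000 × 0.858 + 0.020 = 0.208760.
u_2 = 0.208760 × 0.858 + 0.020 = 0.199116.
u_3 = 0.199116 × 0.858 + 0.020 = 0.190842.

Unemployment rate after three months ≈ 19.08%.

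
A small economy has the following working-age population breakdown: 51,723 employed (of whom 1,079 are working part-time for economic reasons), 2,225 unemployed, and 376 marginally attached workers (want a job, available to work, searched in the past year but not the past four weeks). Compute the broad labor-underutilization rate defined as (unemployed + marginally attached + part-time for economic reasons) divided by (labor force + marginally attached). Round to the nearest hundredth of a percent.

Broad underutilization rate ≈ 6.77%.

Labor force = 51,723 + 2,225 = 53,948.
Numerator = 2,225 + 376 + 1,079 = 3,680.
Denominator = 53,948 + 376 = 54,324.
Broad rate = 3,680 / 54,324 = 6.77%.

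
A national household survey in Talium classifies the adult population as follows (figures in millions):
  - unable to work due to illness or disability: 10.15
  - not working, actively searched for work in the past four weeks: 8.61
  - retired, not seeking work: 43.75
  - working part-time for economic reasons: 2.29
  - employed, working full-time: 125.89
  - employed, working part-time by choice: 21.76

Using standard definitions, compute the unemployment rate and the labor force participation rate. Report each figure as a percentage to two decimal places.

Unemployment rate ≈ 5.43%; labor force participation rate ≈ 74.63%.

Employed = 2.29 + 125.89 + 21.76 = 149.94 million (anyone who worked, including part-time for economic reasons, counts as employed).
Unemployed = 8.61 million.
Labor force = 149.94 + 8.61 = 158.55 million.
Not in labor force = 10.15 + 43.75 = 53.90 million (those not working and not actively searching are outside the labor force).
Civilian working-age population = 158.55 + 53.90 = 212.45 million.
Unemployment rate = 8.61 / 158.55 = 5.43%.
Labor force participation rate = 158.55 / 212.45 = 74.63%.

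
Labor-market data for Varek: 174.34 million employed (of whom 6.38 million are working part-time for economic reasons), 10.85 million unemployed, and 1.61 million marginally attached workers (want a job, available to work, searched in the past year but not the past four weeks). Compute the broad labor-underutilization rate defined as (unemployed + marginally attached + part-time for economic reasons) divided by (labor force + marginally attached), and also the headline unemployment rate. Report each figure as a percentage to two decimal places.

Broad underutilization rate ≈ 10.09%; headline unemployment rate ≈ 5.86%.

Labor force = 174.34 + 10.85 = 185.19 million.
Numerator = 10.85 + 1.61 + 6.38 = 18.84 million.
Denominator = 185.19 + 1.61 = 186.80 million.
Broad rate = 18.84 / 186.80 = 10.09%.
Headline unemployment rate = 10.85 / 185.19 = 5.86%.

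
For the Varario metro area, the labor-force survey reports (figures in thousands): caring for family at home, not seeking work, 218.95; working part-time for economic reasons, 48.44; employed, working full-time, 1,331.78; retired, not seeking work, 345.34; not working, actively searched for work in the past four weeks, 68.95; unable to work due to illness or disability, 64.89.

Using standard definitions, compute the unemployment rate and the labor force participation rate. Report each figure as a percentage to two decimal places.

Employed = 48.44 + 1,331.78 = 1,380.22 thousand (anyone who worked, including part-time for economic reasons, counts as employed).
Unemployed = 68.95 thousand.
Labor force = 1,380.22 + 68.95 = 1,449.17 thousand.
Not in labor force = 218.95 + 345.34 + 64.89 = 629.18 thousand (those not working and not actively searching are outside the labor force).
Civilian working-age population = 1,449.17 + 629.18 = 2,078.35 thousand.
Unemployment rate = 68.95 / 1,449.17 = 4.76%.
Labor force participation rate = 1,449.17 / 2,078.35 = 69.73%.

Unemployment rate ≈ 4.76%; labor force participation rate ≈ 69.73%.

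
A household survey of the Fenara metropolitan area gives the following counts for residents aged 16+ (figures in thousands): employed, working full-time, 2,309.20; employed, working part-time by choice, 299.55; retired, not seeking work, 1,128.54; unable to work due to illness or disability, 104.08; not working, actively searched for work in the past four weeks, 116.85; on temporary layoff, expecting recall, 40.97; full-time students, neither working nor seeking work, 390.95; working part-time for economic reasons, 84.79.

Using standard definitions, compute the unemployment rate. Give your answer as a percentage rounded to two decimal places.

Unemployment rate ≈ 5.53%.

Employed = 2,309.20 + 299.55 + 84.79 = 2,693.54 thousand (anyone who worked, including part-time for economic reasons, counts as employed).
Unemployed = 116.85 + 40.97 = 157.82 thousand (jobless and actively searching, or on temporary layoff).
Labor force = 2,693.54 + 157.82 = 2,851.36 thousand.
Unemployment rate = 157.82 / 2,851.36 = 5.53%.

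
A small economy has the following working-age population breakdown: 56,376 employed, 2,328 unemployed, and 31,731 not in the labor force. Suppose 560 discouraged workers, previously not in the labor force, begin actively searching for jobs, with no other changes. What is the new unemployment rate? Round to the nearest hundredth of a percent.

Initially, labor force = 56,376 + 2,328 = 58,704, so u = 2,328/58,704 = 3.97%.
After the change, unemployed and labor force both rise by 560 → E = 56,376, U = 2,888, labor force = 59,264.
New unemployment rate = 2,888 / 59,264 = 4.87%.

New unemployment rate ≈ 4.87%.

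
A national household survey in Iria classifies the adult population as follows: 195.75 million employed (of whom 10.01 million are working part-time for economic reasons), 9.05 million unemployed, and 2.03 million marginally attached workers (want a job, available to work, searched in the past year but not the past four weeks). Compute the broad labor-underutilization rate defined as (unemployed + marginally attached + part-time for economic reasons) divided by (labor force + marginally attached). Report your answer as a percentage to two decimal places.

Labor force = 195.75 + 9.05 = 204.80 million.
Numerator = 9.05 + 2.03 + 10.01 = 21.09 million.
Denominator = 204.80 + 2.03 = 206.83 million.
Broad rate = 21.09 / 206.83 = 10.20%.

Broad underutilization rate ≈ 10.20%.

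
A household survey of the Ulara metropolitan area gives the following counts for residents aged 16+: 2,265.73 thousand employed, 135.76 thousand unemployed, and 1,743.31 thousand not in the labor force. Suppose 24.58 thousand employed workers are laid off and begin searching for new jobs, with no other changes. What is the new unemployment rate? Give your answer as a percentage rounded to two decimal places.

Initially, labor force = 2,265.73 + 135.76 = 2,401.49 thousand, so u = 135.76/2,401.49 = 5.65%.
After the change, employed falls and unemployed rises by 24.58; labor force unchanged → E = 2,241.15, U = 160.34, labor force = 2,401.49 thousand.
New unemployment rate = 160.34 / 2,401.49 = 6.68%.

New unemployment rate ≈ 6.68%.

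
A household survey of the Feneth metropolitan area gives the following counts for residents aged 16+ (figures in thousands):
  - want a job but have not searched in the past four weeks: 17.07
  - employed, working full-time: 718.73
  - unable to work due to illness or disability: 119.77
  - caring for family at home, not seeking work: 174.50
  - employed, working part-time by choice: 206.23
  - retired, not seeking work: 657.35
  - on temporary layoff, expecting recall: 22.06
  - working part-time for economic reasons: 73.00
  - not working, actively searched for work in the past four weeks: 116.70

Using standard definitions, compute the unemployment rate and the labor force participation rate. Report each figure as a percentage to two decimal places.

Employed = 718.73 + 206.23 + 73.00 = 997.96 thousand (anyone who worked, including part-time for economic reasons, counts as employed).
Unemployed = 22.06 + 116.70 = 138.76 thousand (jobless and actively searching, or on temporary layoff).
Labor force = 997.96 + 138.76 = 1,136.72 thousand.
Not in labor force = 17.07 + 119.77 + 174.50 + 657.35 = 968.69 thousand (those not working and not actively searching are outside the labor force — including those who want a job but have given up searching).
Civilian working-age population = 1,136.72 + 968.69 = 2,105.41 thousand.
Unemployment rate = 138.76 / 1,136.72 = 12.21%.
Labor force participation rate = 1,136.72 / 2,105.41 = 53.99%.

Unemployment rate ≈ 12.21%; labor force participation rate ≈ 53.99%.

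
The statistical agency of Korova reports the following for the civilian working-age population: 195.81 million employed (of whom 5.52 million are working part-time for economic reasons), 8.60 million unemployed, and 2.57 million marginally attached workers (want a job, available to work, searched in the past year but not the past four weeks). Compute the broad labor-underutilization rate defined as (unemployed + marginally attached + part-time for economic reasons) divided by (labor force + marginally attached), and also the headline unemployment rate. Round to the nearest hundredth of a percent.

Labor force = 195.81 + 8.60 = 204.41 million.
Numerator = 8.60 + 2.57 + 5.52 = 16.69 million.
Denominator = 204.41 + 2.57 = 206.98 million.
Broad rate = 16.69 / 206.98 = 8.06%.
Headline unemployment rate = 8.60 / 204.41 = 4.21%.

Broad underutilization rate ≈ 8.06%; headline unemployment rate ≈ 4.21%.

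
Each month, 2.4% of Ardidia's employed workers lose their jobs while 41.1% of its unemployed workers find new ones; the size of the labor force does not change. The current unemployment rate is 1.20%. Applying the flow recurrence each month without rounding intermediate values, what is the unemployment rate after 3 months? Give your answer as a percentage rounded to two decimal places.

Unemployment rate after three months ≈ 4.74%.

With a fixed labor force, u_{t+1} = u_t + s·(1−u_t) − f·u_t = u_t·(1−s−f) + s.
Here 1−s−f = 0.565 and s = 0.024.
u_1 = 0.012000 × 0.565 + 0.024 = 0.030780.
u_2 = 0.030780 × 0.565 + 0.024 = 0.041391.
u_3 = 0.041391 × 0.565 + 0.024 = 0.047386.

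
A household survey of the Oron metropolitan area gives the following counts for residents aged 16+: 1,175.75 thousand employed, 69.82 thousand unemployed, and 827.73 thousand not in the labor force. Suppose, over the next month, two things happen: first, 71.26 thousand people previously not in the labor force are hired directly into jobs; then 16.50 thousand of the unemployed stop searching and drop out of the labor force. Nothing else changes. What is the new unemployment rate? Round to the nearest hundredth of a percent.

New unemployment rate ≈ 4.10%.

Initially, labor force = 1,175.75 + 69.82 = 1,245.57 thousand, so u = 69.82/1,245.57 = 5.61%.
After the first change, employed and labor force both rise by 71.26; unemployed unchanged → E = 1,247.01, U = 69.82, labor force = 1,316.83 thousand.
After the second change, unemployed and labor force both fall by 16.50 → E = 1,247.01, U = 53.32, labor force = 1,300.33 thousand.
New unemployment rate = 53.32 / 1,300.33 = 4.10%.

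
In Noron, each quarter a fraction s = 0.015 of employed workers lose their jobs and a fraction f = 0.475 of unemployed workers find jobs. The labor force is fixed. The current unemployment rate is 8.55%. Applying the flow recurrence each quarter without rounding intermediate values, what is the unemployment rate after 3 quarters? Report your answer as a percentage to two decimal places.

With a fixed labor force, u_{t+1} = u_t + s·(1−u_t) − f·u_t = u_t·(1−s−f) + s.
Here 1−s−f = 0.510 and s = 0.015.
u_1 = 0.085500 × 0.510 + 0.015 = 0.058605.
u_2 = 0.058605 × 0.510 + 0.015 = 0.044889.
u_3 = 0.044889 × 0.510 + 0.015 = 0.037893.

Unemployment rate after three quarters ≈ 3.79%.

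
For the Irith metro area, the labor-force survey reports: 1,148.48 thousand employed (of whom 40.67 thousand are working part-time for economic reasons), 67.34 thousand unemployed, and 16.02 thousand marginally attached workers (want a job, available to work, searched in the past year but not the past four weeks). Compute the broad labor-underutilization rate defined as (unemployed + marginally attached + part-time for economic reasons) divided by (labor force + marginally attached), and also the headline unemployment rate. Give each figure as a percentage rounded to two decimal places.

Labor force = 1,148.48 + 67.34 = 1,215.82 thousand.
Numerator = 67.34 + 16.02 + 40.67 = 124.03 thousand.
Denominator = 1,215.82 + 16.02 = 1,231.84 thousand.
Broad rate = 124.03 / 1,231.84 = 10.07%.
Headline unemployment rate = 67.34 / 1,215.82 = 5.54%.

Broad underutilization rate ≈ 10.07%; headline unemployment rate ≈ 5.54%.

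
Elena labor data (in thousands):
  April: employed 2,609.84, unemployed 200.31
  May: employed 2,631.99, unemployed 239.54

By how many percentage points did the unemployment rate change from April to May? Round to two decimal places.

April: labor force = 2,609.84 + 200.31 = 2,810.15; u = 200.31/2,810.15 = 7.13%.
May: labor force = 2,631.99 + 239.54 = 2,871.53; u = 239.54/2,871.53 = 8.34%.
Change = 8.34% − 7.13% = +1.21 pp.

The unemployment rate changed by +1.21 percentage points.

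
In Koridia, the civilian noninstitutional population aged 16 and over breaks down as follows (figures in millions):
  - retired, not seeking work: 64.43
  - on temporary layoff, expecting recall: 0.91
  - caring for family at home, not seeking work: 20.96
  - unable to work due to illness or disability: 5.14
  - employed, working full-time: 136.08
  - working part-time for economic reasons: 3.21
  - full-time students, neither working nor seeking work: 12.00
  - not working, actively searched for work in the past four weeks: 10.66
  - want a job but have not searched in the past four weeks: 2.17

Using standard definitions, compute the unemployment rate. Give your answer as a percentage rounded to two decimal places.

Employed = 136.08 + 3.21 = 139.29 million (anyone who worked, including part-time for economic reasons, counts as employed).
Unemployed = 0.91 + 10.66 = 11.57 million (jobless and actively searching, or on temporary layoff).
Labor force = 139.29 + 11.57 = 150.86 million.
Unemployment rate = 11.57 / 150.86 = 7.67%.

Unemployment rate ≈ 7.67%.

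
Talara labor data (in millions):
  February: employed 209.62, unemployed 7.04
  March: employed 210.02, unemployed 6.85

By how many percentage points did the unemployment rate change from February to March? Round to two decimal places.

The unemployment rate changed by −0.09 percentage points.

February: labor force = 209.62 + 7.04 = 216.66; u = 7.04/216.66 = 3.25%.
March: labor force = 210.02 + 6.85 = 216.87; u = 6.85/216.87 = 3.16%.
Change = 3.16% − 3.25% = −0.09 pp.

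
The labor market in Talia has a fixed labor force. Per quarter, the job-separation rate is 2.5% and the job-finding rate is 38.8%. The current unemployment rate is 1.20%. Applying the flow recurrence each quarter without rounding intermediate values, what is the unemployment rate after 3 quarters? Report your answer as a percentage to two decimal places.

With a fixed labor force, u_{t+1} = u_t + s·(1−u_t) − f·u_t = u_t·(1−s−f) + s.
Here 1−s−f = 0.587 and s = 0.025.
u_1 = 0.012000 × 0.587 + 0.025 = 0.032044.
u_2 = 0.032044 × 0.587 + 0.025 = 0.043810.
u_3 = 0.043810 × 0.587 + 0.025 = 0.050716.

Unemployment rate after three quarters ≈ 5.07%.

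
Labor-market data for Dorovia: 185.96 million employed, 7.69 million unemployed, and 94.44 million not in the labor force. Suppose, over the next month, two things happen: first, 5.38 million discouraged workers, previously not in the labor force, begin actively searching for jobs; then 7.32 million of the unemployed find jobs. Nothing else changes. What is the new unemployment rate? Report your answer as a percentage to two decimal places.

Initially, labor force = 185.96 + 7.69 = 193.65 million, so u = 7.69/193.65 = 3.97%.
After the first change, unemployed and labor force both rise by 5.38 → E = 185.96, U = 13.07, labor force = 199.03 million.
After the second change, unemployed falls and employed rises by 7.32; labor force unchanged → E = 193.28, U = 5.75, labor force = 199.03 million.
New unemployment rate = 5.75 / 199.03 = 2.89%.

New unemployment rate ≈ 2.89%.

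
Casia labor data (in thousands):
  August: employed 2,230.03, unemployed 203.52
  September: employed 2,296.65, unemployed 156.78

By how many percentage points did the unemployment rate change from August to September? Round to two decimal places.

The unemployment rate changed by −1.97 percentage points.

August: labor force = 2,230.03 + 203.52 = 2,433.55; u = 203.52/2,433.55 = 8.36%.
September: labor force = 2,296.65 + 156.78 = 2,453.43; u = 156.78/2,453.43 = 6.39%.
Change = 6.39% − 8.36% = −1.97 pp.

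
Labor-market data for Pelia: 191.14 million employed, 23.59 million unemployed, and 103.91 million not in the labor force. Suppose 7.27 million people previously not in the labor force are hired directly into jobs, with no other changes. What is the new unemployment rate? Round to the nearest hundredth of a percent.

New unemployment rate ≈ 10.63%.

Initially, labor force = 191.14 + 23.59 = 214.73 million, so u = 23.59/214.73 = 10.99%.
After the change, employed and labor force both rise by 7.27; unemployed unchanged → E = 198.41, U = 23.59, labor force = 222.00 million.
New unemployment rate = 23.59 / 222.00 = 10.63%.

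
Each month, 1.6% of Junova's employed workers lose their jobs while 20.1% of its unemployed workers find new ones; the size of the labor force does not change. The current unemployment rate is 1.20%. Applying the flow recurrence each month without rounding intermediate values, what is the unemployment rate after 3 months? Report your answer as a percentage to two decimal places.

Unemployment rate after three months ≈ 4.41%.

With a fixed labor force, u_{t+1} = u_t + s·(1−u_t) − f·u_t = u_t·(1−s−f) + s.
Here 1−s−f = 0.783 and s = 0.016.
u_1 = 0.012000 × 0.783 + 0.016 = 0.025396.
u_2 = 0.025396 × 0.783 + 0.016 = 0.035885.
u_3 = 0.035885 × 0.783 + 0.016 = 0.044098.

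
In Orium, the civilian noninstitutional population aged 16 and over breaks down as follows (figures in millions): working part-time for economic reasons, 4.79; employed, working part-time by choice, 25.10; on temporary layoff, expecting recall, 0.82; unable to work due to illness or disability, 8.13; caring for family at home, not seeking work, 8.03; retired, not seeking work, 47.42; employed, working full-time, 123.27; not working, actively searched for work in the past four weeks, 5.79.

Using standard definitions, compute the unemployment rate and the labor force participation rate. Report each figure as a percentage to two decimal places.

Employed = 4.79 + 25.10 + 123.27 = 153.16 million (anyone who worked, including part-time for economic reasons, counts as employed).
Unemployed = 0.82 + 5.79 = 6.61 million (jobless and actively searching, or on temporary layoff).
Labor force = 153.16 + 6.61 = 159.77 million.
Not in labor force = 8.13 + 8.03 + 47.42 = 63.58 million (those not working and not actively searching are outside the labor force).
Civilian working-age population = 159.77 + 63.58 = 223.35 million.
Unemployment rate = 6.61 / 159.77 = 4.14%.
Labor force participation rate = 159.77 / 223.35 = 71.53%.

Unemployment rate ≈ 4.14%; labor force participation rate ≈ 71.53%.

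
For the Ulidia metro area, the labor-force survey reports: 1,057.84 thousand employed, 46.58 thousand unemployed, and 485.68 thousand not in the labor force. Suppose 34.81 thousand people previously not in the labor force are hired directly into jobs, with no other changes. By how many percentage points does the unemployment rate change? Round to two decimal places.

The unemployment rate changes by −0.13 percentage points.

Initially, labor force = 1,057.84 + 46.58 = 1,104.42 thousand, so u = 46.58/1,104.42 = 4.22%.
After the change, employed and labor force both rise by 34.81; unemployed unchanged → E = 1,092.65, U = 46.58, labor force = 1,139.23 thousand.
New unemployment rate = 46.58 / 1,139.23 = 4.09%.
Change = 4.09% − 4.22% = −0.13 percentage points.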